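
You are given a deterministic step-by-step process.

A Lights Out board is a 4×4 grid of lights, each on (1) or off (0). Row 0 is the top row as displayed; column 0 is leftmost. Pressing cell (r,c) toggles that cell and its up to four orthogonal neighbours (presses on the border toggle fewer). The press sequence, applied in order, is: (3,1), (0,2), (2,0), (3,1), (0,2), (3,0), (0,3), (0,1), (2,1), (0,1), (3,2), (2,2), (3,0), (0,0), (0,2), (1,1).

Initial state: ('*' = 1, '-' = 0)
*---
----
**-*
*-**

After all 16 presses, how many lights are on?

0) *---
----
**-*
*-**
1) *---
----
*--*
-*-*
2) ****
--*-
*--*
-*-*
3) ****
*-*-
-*-*
**-*
4) ****
*-*-
---*
--**
5) *---
*---
---*
--**
6) *---
*---
*--*
****
7) *-**
*--*
*--*
****
8) -*-*
**-*
*--*
****
9) -*-*
*--*
-***
*-**
10) *-**
**-*
-***
*-**
11) *-**
**-*
-*-*
**--
12) *-**
****
--*-
***-
13) *-**
****
*-*-
--*-
14) -***
-***
*-*-
--*-
15) ----
-*-*
*-*-
--*-
16) -*--
*-**
***-
--*-

8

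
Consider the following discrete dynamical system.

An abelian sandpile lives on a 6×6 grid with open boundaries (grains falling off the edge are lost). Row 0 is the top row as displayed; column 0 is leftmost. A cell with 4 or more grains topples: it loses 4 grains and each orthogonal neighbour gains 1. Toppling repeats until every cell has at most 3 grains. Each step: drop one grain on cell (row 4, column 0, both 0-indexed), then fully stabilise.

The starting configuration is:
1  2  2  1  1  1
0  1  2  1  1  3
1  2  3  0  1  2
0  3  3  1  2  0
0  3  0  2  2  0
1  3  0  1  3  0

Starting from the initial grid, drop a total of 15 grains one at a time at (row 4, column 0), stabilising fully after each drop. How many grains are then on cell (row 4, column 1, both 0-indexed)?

2

t=0: 1  2  2  1  1  1
0  1  2  1  1  3
1  2  3  0  1  2
0  3  3  1  2  0
0  3  0  2  2  0
1  3  0  1  3  0
t=1: 1  2  2  1  1  1
0  1  2  1  1  3
1  2  3  0  1  2
0  3  3  1  2  0
1  3  0  2  2  0
1  3  0  1  3  0
t=2: 1  2  2  1  1  1
0  1  2  1  1  3
1  2  3  0  1  2
0  3  3  1  2  0
2  3  0  2  2  0
1  3  0  1  3  0
t=3: 1  2  2  1  1  1
0  1  2  1  1  3
1  2  3  0  1  2
0  3  3  1  2  0
3  3  0  2  2  0
1  3  0  1  3  0
t=4: 1  2  2  1  1  1
0  2  3  1  1  3
2  0  1  1  1  2
2  2  1  2  2  0
1  2  2  2  2  0
3  0  1  1  3  0
t=5: 1  2  2  1  1  1
0  2  3  1  1  3
2  0  1  1  1  2
2  2  1  2  2  0
2  2  2  2  2  0
3  0  1  1  3  0
t=6: 1  2  2  1  1  1
0  2  3  1  1  3
2  0  1  1  1  2
2  2  1  2  2  0
3  2  2  2  2  0
3  0  1  1  3  0
t=7: 1  2  2  1  1  1
0  2  3  1  1  3
2  0  1  1  1  2
3  2  1  2  2  0
1  3  2  2  2  0
0  1  1  1  3  0
t=8: 1  2  2  1  1  1
0  2  3  1  1  3
2  0  1  1  1  2
3  2  1  2  2  0
2  3  2  2  2  0
0  1  1  1  3  0
t=9: 1  2  2  1  1  1
0  2  3  1  1  3
2  0  1  1  1  2
3  2  1  2  2  0
3  3  2  2  2  0
0  1  1  1  3  0
t=10: 1  2  2  1  1  1
0  2  3  1  1  3
3  1  1  1  1  2
1  0  2  2  2  0
2  1  3  2  2  0
1  2  1  1  3  0
t=11: 1  2  2  1  1  1
0  2  3  1  1  3
3  1  1  1  1  2
1  0  2  2  2  0
3  1  3  2  2  0
1  2  1  1  3  0
t=12: 1  2  2  1  1  1
0  2  3  1  1  3
3  1  1  1  1  2
2  0  2  2  2  0
0  2  3  2  2  0
2  2  1  1  3  0
t=13: 1  2  2  1  1  1
0  2  3  1  1  3
3  1  1  1  1  2
2  0  2  2  2  0
1  2  3  2  2  0
2  2  1  1  3  0
t=14: 1  2  2  1  1  1
0  2  3  1  1  3
3  1  1  1  1  2
2  0  2  2  2  0
2  2  3  2  2  0
2  2  1  1  3  0
t=15: 1  2  2  1  1  1
0  2  3  1  1  3
3  1  1  1  1  2
2  0  2  2  2  0
3  2  3  2  2  0
2  2  1  1  3  0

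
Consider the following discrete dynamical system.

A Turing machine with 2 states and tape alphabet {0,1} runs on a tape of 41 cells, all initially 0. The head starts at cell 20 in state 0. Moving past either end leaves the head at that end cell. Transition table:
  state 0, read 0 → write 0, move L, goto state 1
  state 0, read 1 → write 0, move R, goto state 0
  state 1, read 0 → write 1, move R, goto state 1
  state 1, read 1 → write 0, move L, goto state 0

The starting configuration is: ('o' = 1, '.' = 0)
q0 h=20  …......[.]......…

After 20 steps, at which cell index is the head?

k=0  q0 h=20  …......[.]......…
k=1  q1 h=19  …......[.]......…
k=2  q1 h=20  ….....o[.]......…
k=3  q1 h=21  …....oo[.]......…
k=4  q1 h=22  …...ooo[.]......…
k=5  q1 h=23  …..oooo[.]......…
k=6  q1 h=24  ….ooooo[.]......…
k=7  q1 h=25  …oooooo[.]......…
k=8  q1 h=26  …oooooo[.]......…
k=9  q1 h=27  …oooooo[.]......…
k=10  q1 h=28  …oooooo[.]......…
k=11  q1 h=29  …oooooo[.]......…
k=12  q1 h=30  …oooooo[.]......…
k=13  q1 h=31  …oooooo[.]......…
k=14  q1 h=32  …oooooo[.]......…
k=15  q1 h=33  …oooooo[.]......…
k=16  q1 h=34  …oooooo[.]......|
k=17  q1 h=35  …oooooo[.].....|
k=18  q1 h=36  …oooooo[.]....|
k=19  q1 h=37  …oooooo[.]...|
k=20  q1 h=38  …oooooo[.]..|

38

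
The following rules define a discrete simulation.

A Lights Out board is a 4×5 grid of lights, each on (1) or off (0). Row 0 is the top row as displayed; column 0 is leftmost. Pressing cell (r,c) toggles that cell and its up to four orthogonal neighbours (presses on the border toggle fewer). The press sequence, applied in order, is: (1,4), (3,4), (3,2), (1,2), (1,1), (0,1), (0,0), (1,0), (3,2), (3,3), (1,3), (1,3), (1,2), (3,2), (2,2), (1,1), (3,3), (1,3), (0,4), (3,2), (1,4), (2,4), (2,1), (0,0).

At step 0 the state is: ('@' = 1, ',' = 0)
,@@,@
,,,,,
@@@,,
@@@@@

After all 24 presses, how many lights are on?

t=0: ,@@,@
,,,,,
@@@,,
@@@@@
t=1: ,@@,,
,,,@@
@@@,@
@@@@@
t=2: ,@@,,
,,,@@
@@@,,
@@@,,
t=3: ,@@,,
,,,@@
@@,,,
@,,@,
t=4: ,@,,,
,@@,@
@@@,,
@,,@,
t=5: ,,,,,
@,,,@
@,@,,
@,,@,
t=6: @@@,,
@@,,@
@,@,,
@,,@,
t=7: ,,@,,
,@,,@
@,@,,
@,,@,
t=8: @,@,,
@,,,@
,,@,,
@,,@,
t=9: @,@,,
@,,,@
,,,,,
@@@,,
t=10: @,@,,
@,,,@
,,,@,
@@,@@
t=11: @,@@,
@,@@,
,,,,,
@@,@@
t=12: @,@,,
@,,,@
,,,@,
@@,@@
t=13: @,,,,
@@@@@
,,@@,
@@,@@
t=14: @,,,,
@@@@@
,,,@,
@,@,@
t=15: @,,,,
@@,@@
,@@,,
@,,,@
t=16: @@,,,
,,@@@
,,@,,
@,,,@
t=17: @@,,,
,,@@@
,,@@,
@,@@,
t=18: @@,@,
,,,,,
,,@,,
@,@@,
t=19: @@,,@
,,,,@
,,@,,
@,@@,
t=20: @@,,@
,,,,@
,,,,,
@@,,,
t=21: @@,,,
,,,@,
,,,,@
@@,,,
t=22: @@,,,
,,,@@
,,,@,
@@,,@
t=23: @@,,,
,@,@@
@@@@,
@,,,@
t=24: ,,,,,
@@,@@
@@@@,
@,,,@

10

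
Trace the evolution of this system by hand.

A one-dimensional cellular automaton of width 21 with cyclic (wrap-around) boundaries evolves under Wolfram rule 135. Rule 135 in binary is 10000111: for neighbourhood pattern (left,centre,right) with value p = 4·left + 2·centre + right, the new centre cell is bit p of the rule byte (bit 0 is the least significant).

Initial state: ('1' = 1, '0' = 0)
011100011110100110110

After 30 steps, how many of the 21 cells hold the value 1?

10

t=0: 011100011110100110110
t=1: 101001101100101000000
t=2: 101010000001101011111
t=3: 001010111110001001111
t=4: 011010011100111010110
t=5: 100010101001010010000
t=6: 101110101011010110111
t=7: 000100101000010000011
t=8: 011101101011110111100
t=9: 101000001001100011001
t=10: 001011111010001100010
t=11: 111001110010110001110
t=12: 010010100110000110100
t=13: 110110101000111000101
t=14: 100000101011010011100
t=15: 101111101000010101001
t=16: 000111001011110101010
t=17: 111010011001100101010
t=18: 010010100010001101010
t=19: 110110101110110001010
t=20: 000000100100000111010
t=21: 111111101101111010010
t=22: 011111000000110010110
t=23: 101110011111000110000
t=24: 100100101110011000111
t=25: 001101100100100011011
t=26: 010000001101101100000
t=27: 110111110000000001111
t=28: 100011100111111110111
t=29: 001101001011111100011
t=30: 010001011001111001100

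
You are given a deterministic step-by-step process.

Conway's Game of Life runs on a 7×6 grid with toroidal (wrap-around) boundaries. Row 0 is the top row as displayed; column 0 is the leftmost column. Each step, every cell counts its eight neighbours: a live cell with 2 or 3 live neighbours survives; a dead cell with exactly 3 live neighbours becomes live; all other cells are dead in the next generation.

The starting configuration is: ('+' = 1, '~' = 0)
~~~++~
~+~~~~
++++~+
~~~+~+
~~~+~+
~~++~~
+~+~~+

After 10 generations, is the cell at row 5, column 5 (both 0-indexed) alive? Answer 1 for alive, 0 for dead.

0) ~~~++~
~+~~~~
++++~+
~~~+~+
~~~+~+
~~++~~
+~+~~+
1) ++++++
~+~~~+
~+~+~+
~+~+~+
~~~+~~
++++~+
~++~~+
2) ~~~+~~
~~~~~~
~+~~~+
~~~+~~
~~~+~+
~~~+~+
~~~~~~
3) ~~~~~~
~~~~~~
~~~~~~
+~+~~~
~~++~~
~~~~~~
~~~~+~
4) ~~~~~~
~~~~~~
~~~~~~
~+++~~
~+++~~
~~~+~~
~~~~~~
5) ~~~~~~
~~~~~~
~~+~~~
~+~+~~
~+~~+~
~~~+~~
~~~~~~
6) ~~~~~~
~~~~~~
~~+~~~
~+~+~~
~~~++~
~~~~~~
~~~~~~
7) ~~~~~~
~~~~~~
~~+~~~
~~~++~
~~+++~
~~~~~~
~~~~~~
8) ~~~~~~
~~~~~~
~~~+~~
~~~~+~
~~+~+~
~~~+~~
~~~~~~
9) ~~~~~~
~~~~~~
~~~~~~
~~~~+~
~~~~+~
~~~+~~
~~~~~~
10) ~~~~~~
~~~~~~
~~~~~~
~~~~~~
~~~++~
~~~~~~
~~~~~~

0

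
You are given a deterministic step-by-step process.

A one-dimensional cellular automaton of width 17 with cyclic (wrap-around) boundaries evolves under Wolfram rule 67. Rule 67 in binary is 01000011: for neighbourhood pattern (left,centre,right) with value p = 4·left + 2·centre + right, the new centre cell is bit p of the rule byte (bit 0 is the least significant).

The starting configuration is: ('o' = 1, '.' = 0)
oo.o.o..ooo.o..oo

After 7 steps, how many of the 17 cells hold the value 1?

gen 0: oo.o.o..ooo.o..oo
gen 1: .o.....o..o...o..
gen 2: o..oooo..o..oo..o
gen 3: o.o...o.o..o.o.o.
gen 4: ....oo....o......
gen 5: oooo.o.ooo..ooooo
gen 6: ...o.....o.o.....
gen 7: ooo..oooo....oooo

11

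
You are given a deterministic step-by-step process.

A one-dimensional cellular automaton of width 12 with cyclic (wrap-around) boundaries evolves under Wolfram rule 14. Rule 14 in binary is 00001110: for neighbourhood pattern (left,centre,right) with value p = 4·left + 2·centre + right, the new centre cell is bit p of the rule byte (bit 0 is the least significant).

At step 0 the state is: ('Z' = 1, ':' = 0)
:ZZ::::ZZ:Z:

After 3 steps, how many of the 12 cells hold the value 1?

t=0: :ZZ::::ZZ:Z:
t=1: ZZ::::ZZ::Z:
t=2: Z::::ZZ::ZZ:
t=3: Z:::ZZ::ZZ::

5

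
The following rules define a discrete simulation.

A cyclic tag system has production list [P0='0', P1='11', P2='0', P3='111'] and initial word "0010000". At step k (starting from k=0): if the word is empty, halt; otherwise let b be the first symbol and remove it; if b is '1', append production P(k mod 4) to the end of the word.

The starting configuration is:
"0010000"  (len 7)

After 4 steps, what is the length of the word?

gen 0: "0010000"  (len 7)
gen 1: "010000"  (len 6)
gen 2: "10000"  (len 5)
gen 3: "00000"  (len 5)
gen 4: "0000"  (len 4)

4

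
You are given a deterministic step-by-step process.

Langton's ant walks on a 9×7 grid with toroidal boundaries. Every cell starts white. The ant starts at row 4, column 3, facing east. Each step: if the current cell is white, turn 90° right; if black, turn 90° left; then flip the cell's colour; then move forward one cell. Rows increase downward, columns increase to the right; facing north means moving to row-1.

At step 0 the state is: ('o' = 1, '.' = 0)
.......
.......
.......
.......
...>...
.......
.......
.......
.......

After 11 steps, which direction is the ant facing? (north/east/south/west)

north

0) .......
.......
.......
.......
...>...
.......
.......
.......
.......
1) .......
.......
.......
.......
...o...
...v...
.......
.......
.......
2) .......
.......
.......
.......
...o...
..<o...
.......
.......
.......
3) .......
.......
.......
.......
..^o...
..oo...
.......
.......
.......
4) .......
.......
.......
.......
..o>...
..oo...
.......
.......
.......
5) .......
.......
.......
...^...
..o....
..oo...
.......
.......
.......
6) .......
.......
.......
...o>..
..o....
..oo...
.......
.......
.......
7) .......
.......
.......
...oo..
..o.v..
..oo...
.......
.......
.......
8) .......
.......
.......
...oo..
..o<o..
..oo...
.......
.......
.......
9) .......
.......
.......
...^o..
..ooo..
..oo...
.......
.......
.......
10) .......
.......
.......
..<.o..
..ooo..
..oo...
.......
.......
.......
11) .......
.......
..^....
..o.o..
..ooo..
..oo...
.......
.......
.......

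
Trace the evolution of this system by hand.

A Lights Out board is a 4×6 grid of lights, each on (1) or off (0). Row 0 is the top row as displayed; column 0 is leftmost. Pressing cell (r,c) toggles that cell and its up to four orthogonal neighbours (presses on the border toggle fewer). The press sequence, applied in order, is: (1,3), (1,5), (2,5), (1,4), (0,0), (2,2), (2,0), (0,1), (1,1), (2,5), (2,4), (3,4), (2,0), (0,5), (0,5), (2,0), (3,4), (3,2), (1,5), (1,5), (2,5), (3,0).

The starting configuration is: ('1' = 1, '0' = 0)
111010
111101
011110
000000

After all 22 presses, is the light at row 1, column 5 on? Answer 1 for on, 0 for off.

0

step 0: 111010
111101
011110
000000
step 1: 111110
110011
011010
000000
step 2: 111111
110000
011011
000000
step 3: 111111
110001
011000
000001
step 4: 111101
110110
011010
000001
step 5: 001101
010110
011010
000001
step 6: 001101
011110
000110
001001
step 7: 001101
111110
110110
101001
step 8: 110101
101110
110110
101001
step 9: 100101
010110
100110
101001
step 10: 100101
010111
100101
101000
step 11: 100101
010101
100010
101010
step 12: 100101
010101
100000
101101
step 13: 100101
110101
010000
001101
step 14: 100110
110100
010000
001101
step 15: 100101
110101
010000
001101
step 16: 100101
010101
100000
101101
step 17: 100101
010101
100010
101010
step 18: 100101
010101
101010
110110
step 19: 100100
010110
101011
110110
step 20: 100101
010101
101010
110110
step 21: 100101
010100
101001
110111
step 22: 100101
010100
001001
000111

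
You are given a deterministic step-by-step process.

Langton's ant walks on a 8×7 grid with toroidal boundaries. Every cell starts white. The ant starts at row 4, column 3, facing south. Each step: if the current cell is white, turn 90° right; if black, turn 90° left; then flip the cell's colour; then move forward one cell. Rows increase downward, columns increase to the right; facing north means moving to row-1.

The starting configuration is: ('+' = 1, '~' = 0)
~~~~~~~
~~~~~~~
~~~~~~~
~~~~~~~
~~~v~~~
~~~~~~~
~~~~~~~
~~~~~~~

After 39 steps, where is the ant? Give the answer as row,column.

k=0  ~~~~~~~
~~~~~~~
~~~~~~~
~~~~~~~
~~~v~~~
~~~~~~~
~~~~~~~
~~~~~~~
k=1  ~~~~~~~
~~~~~~~
~~~~~~~
~~~~~~~
~~<+~~~
~~~~~~~
~~~~~~~
~~~~~~~
k=2  ~~~~~~~
~~~~~~~
~~~~~~~
~~^~~~~
~~++~~~
~~~~~~~
~~~~~~~
~~~~~~~
k=3  ~~~~~~~
~~~~~~~
~~~~~~~
~~+>~~~
~~++~~~
~~~~~~~
~~~~~~~
~~~~~~~
k=4  ~~~~~~~
~~~~~~~
~~~~~~~
~~++~~~
~~+v~~~
~~~~~~~
~~~~~~~
~~~~~~~
k=5  ~~~~~~~
~~~~~~~
~~~~~~~
~~++~~~
~~+~>~~
~~~~~~~
~~~~~~~
~~~~~~~
k=6  ~~~~~~~
~~~~~~~
~~~~~~~
~~++~~~
~~+~+~~
~~~~v~~
~~~~~~~
~~~~~~~
k=7  ~~~~~~~
~~~~~~~
~~~~~~~
~~++~~~
~~+~+~~
~~~<+~~
~~~~~~~
~~~~~~~
k=8  ~~~~~~~
~~~~~~~
~~~~~~~
~~++~~~
~~+^+~~
~~~++~~
~~~~~~~
~~~~~~~
k=9  ~~~~~~~
~~~~~~~
~~~~~~~
~~++~~~
~~++>~~
~~~++~~
~~~~~~~
~~~~~~~
k=10  ~~~~~~~
~~~~~~~
~~~~~~~
~~++^~~
~~++~~~
~~~++~~
~~~~~~~
~~~~~~~
k=11  ~~~~~~~
~~~~~~~
~~~~~~~
~~+++>~
~~++~~~
~~~++~~
~~~~~~~
~~~~~~~
k=12  ~~~~~~~
~~~~~~~
~~~~~~~
~~++++~
~~++~v~
~~~++~~
~~~~~~~
~~~~~~~
k=13  ~~~~~~~
~~~~~~~
~~~~~~~
~~++++~
~~++<+~
~~~++~~
~~~~~~~
~~~~~~~
k=14  ~~~~~~~
~~~~~~~
~~~~~~~
~~++^+~
~~++++~
~~~++~~
~~~~~~~
~~~~~~~
k=15  ~~~~~~~
~~~~~~~
~~~~~~~
~~+<~+~
~~++++~
~~~++~~
~~~~~~~
~~~~~~~
k=16  ~~~~~~~
~~~~~~~
~~~~~~~
~~+~~+~
~~+v++~
~~~++~~
~~~~~~~
~~~~~~~
k=17  ~~~~~~~
~~~~~~~
~~~~~~~
~~+~~+~
~~+~>+~
~~~++~~
~~~~~~~
~~~~~~~
k=18  ~~~~~~~
~~~~~~~
~~~~~~~
~~+~^+~
~~+~~+~
~~~++~~
~~~~~~~
~~~~~~~
k=19  ~~~~~~~
~~~~~~~
~~~~~~~
~~+~+>~
~~+~~+~
~~~++~~
~~~~~~~
~~~~~~~
k=20  ~~~~~~~
~~~~~~~
~~~~~^~
~~+~+~~
~~+~~+~
~~~++~~
~~~~~~~
~~~~~~~
k=21  ~~~~~~~
~~~~~~~
~~~~~+>
~~+~+~~
~~+~~+~
~~~++~~
~~~~~~~
~~~~~~~
k=22  ~~~~~~~
~~~~~~~
~~~~~++
~~+~+~v
~~+~~+~
~~~++~~
~~~~~~~
~~~~~~~
k=23  ~~~~~~~
~~~~~~~
~~~~~++
~~+~+<+
~~+~~+~
~~~++~~
~~~~~~~
~~~~~~~
k=24  ~~~~~~~
~~~~~~~
~~~~~^+
~~+~+++
~~+~~+~
~~~++~~
~~~~~~~
~~~~~~~
k=25  ~~~~~~~
~~~~~~~
~~~~<~+
~~+~+++
~~+~~+~
~~~++~~
~~~~~~~
~~~~~~~
k=26  ~~~~~~~
~~~~^~~
~~~~+~+
~~+~+++
~~+~~+~
~~~++~~
~~~~~~~
~~~~~~~
k=27  ~~~~~~~
~~~~+>~
~~~~+~+
~~+~+++
~~+~~+~
~~~++~~
~~~~~~~
~~~~~~~
k=28  ~~~~~~~
~~~~++~
~~~~+v+
~~+~+++
~~+~~+~
~~~++~~
~~~~~~~
~~~~~~~
k=29  ~~~~~~~
~~~~++~
~~~~<++
~~+~+++
~~+~~+~
~~~++~~
~~~~~~~
~~~~~~~
k=30  ~~~~~~~
~~~~++~
~~~~~++
~~+~v++
~~+~~+~
~~~++~~
~~~~~~~
~~~~~~~
k=31  ~~~~~~~
~~~~++~
~~~~~++
~~+~~>+
~~+~~+~
~~~++~~
~~~~~~~
~~~~~~~
k=32  ~~~~~~~
~~~~++~
~~~~~^+
~~+~~~+
~~+~~+~
~~~++~~
~~~~~~~
~~~~~~~
k=33  ~~~~~~~
~~~~++~
~~~~<~+
~~+~~~+
~~+~~+~
~~~++~~
~~~~~~~
~~~~~~~
k=34  ~~~~~~~
~~~~^+~
~~~~+~+
~~+~~~+
~~+~~+~
~~~++~~
~~~~~~~
~~~~~~~
k=35  ~~~~~~~
~~~<~+~
~~~~+~+
~~+~~~+
~~+~~+~
~~~++~~
~~~~~~~
~~~~~~~
k=36  ~~~^~~~
~~~+~+~
~~~~+~+
~~+~~~+
~~+~~+~
~~~++~~
~~~~~~~
~~~~~~~
k=37  ~~~+>~~
~~~+~+~
~~~~+~+
~~+~~~+
~~+~~+~
~~~++~~
~~~~~~~
~~~~~~~
k=38  ~~~++~~
~~~+v+~
~~~~+~+
~~+~~~+
~~+~~+~
~~~++~~
~~~~~~~
~~~~~~~
k=39  ~~~++~~
~~~<++~
~~~~+~+
~~+~~~+
~~+~~+~
~~~++~~
~~~~~~~
~~~~~~~

1,3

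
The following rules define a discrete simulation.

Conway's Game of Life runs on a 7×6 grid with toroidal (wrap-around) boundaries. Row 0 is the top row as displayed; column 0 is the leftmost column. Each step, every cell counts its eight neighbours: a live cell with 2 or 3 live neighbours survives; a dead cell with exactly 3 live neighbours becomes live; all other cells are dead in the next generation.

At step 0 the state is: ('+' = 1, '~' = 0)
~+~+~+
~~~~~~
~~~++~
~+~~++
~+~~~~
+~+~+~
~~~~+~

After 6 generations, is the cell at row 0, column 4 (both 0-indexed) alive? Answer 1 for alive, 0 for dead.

gen 0: ~+~+~+
~~~~~~
~~~++~
~+~~++
~+~~~~
+~+~+~
~~~~+~
gen 1: ~~~~+~
~~++~~
~~~+++
+~++++
~++++~
~+~+~+
+++~+~
gen 2: ~~~~++
~~+~~+
++~~~~
+~~~~~
~~~~~~
~~~~~+
+++~+~
gen 3: ~~+~+~
~+~~++
++~~~+
++~~~~
~~~~~~
++~~~+
++~++~
gen 4: ~~+~~~
~++++~
~~+~+~
~+~~~+
~~~~~+
~++~++
~~~++~
gen 5: ~+~~~~
~+~~+~
+~~~++
+~~~++
~++~~+
+~+~~+
~+~~++
gen 6: ~++~++
~+~~+~
~+~+~~
~~~+~~
~~++~~
~~++~~
~++~++

1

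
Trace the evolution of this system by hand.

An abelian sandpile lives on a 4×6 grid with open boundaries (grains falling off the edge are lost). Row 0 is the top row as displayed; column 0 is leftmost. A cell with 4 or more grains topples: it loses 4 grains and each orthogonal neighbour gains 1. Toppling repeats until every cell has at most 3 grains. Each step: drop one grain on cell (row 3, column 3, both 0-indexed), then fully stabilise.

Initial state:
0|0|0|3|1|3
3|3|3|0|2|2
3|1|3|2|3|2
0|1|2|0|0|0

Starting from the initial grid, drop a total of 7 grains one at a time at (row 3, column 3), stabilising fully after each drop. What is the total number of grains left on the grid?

0) 0|0|0|3|1|3
3|3|3|0|2|2
3|1|3|2|3|2
0|1|2|0|0|0
1) 0|0|0|3|1|3
3|3|3|0|2|2
3|1|3|2|3|2
0|1|2|1|0|0
2) 0|0|0|3|1|3
3|3|3|0|2|2
3|1|3|2|3|2
0|1|2|2|0|0
3) 0|0|0|3|1|3
3|3|3|0|2|2
3|1|3|2|3|2
0|1|2|3|0|0
4) 0|0|0|3|1|3
3|3|3|0|2|2
3|1|3|3|3|2
0|1|3|0|1|0
5) 0|0|0|3|1|3
3|3|3|0|2|2
3|1|3|3|3|2
0|1|3|1|1|0
6) 0|0|0|3|1|3
3|3|3|0|2|2
3|1|3|3|3|2
0|1|3|2|1|0
7) 0|0|0|3|1|3
3|3|3|0|2|2
3|1|3|3|3|2
0|1|3|3|1|0

43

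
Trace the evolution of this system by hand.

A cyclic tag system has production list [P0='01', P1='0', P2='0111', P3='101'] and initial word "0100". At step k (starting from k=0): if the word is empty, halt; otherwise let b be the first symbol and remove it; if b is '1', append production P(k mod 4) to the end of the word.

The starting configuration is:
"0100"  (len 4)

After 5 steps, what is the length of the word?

0

step 0: "0100"  (len 4)
step 1: "100"  (len 3)
step 2: "000"  (len 3)
step 3: "00"  (len 2)
step 4: "0"  (len 1)
step 5: (halted — word empty)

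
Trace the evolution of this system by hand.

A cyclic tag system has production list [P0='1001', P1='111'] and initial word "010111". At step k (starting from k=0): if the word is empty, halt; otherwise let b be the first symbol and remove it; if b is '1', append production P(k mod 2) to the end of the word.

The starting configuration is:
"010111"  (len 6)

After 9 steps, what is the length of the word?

step 0: "010111"  (len 6)
step 1: "10111"  (len 5)
step 2: "0111111"  (len 7)
step 3: "111111"  (len 6)
step 4: "11111111"  (len 8)
step 5: "11111111001"  (len 11)
step 6: "1111111001111"  (len 13)
step 7: "1111110011111001"  (len 16)
step 8: "111110011111001111"  (len 18)
step 9: "111100111110011111001"  (len 21)

21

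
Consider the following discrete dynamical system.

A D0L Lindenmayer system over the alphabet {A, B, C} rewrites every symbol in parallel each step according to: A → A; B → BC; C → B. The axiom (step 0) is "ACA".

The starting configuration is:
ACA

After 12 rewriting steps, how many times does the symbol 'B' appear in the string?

step 0: ACA
step 1: ABA
step 2: ABCA
step 3: ABCBA
step 4: ABCBBCA
step 5: ABCBBCBCBA
step 6: ABCBBCBCBBCBBCA
step 7: ABCBBCBCBBCBBCBCBBCBCBA
step 8: ABCBBCBCBBCBBCBCBBCBCBBCBBCBCBBCBBCA
step 9: ABCBBCBCBBCBBCBCBBCBCBBCBBCBCBBCBBCBCBBCBCBBCBBCBCBBCBCBA
step 10: ABCBBCBCBBCBBCBCBBCBCBBCBBCBCBBCBBCBCBBCBCBBCBBCBCBBCBCBBCBBCBCBBCBBCBCBBCBCBBCBBCBCBBCBBCA
step 11: ABCBBCBCBBCBBCBCBBCBCBBCBBCBCBBCBBCBCBBCBCBBCBBCBCBBCBCBBC…BCBCBBCBCBBCBBCBCBBCBCBBCBBCBCBBCBBCBCBBCBCBBCBBCBCBBCBCBA  (len 146)
step 12: ABCBBCBCBBCBBCBCBBCBCBBCBBCBCBBCBBCBCBBCBCBBCBBCBCBBCBCBBC…BCBCBBCBCBBCBBCBCBBCBCBBCBBCBCBBCBBCBCBBCBCBBCBBCBCBBCBBCA  (len 235)

144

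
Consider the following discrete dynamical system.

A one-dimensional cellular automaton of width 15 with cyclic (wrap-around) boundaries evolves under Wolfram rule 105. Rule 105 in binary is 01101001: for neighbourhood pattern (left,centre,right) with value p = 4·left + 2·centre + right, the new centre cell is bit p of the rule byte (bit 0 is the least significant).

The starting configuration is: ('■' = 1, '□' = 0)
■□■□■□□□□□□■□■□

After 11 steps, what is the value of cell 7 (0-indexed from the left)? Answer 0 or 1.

1

0) ■□■□■□□□□□□■□■□
1) □■□■□□■■■■□□■□■
2) ■□■□□□■□□■□□□■□
3) □■□□■□□□□□□■□□■
4) ■□□□□□■■■■□□□□□
5) □□■■■□■□□■□■■■□
6) ■□■□■■□□□□■■□■□
7) □■□■■■□■■□■■■□■
8) ■□■■□■■■■■■□■■□
9) □■■■■■□□□□■■■■■
10) ■■□□□■□■■□■□□□■
11) □■□■□□■■■■□□■□■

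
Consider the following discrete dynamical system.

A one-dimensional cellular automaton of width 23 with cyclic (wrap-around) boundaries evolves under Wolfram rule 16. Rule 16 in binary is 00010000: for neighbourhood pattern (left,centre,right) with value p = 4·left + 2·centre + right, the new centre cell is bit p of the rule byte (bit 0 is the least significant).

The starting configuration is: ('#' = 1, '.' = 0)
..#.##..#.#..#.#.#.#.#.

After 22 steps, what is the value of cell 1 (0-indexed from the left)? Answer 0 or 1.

0

gen 0: ..#.##..#.#..#.#.#.#.#.
gen 1: ......#....#..........#
gen 2: #......#....#..........
gen 3: .#......#....#.........
gen 4: ..#......#....#........
gen 5: ...#......#....#.......
gen 6: ....#......#....#......
gen 7: .....#......#....#.....
gen 8: ......#......#....#....
gen 9: .......#......#....#...
gen 10: ........#......#....#..
gen 11: .........#......#....#.
gen 12: ..........#......#....#
gen 13: #..........#......#....
gen 14: .#..........#......#...
gen 15: ..#..........#......#..
gen 16: ...#..........#......#.
gen 17: ....#..........#......#
gen 18: #....#..........#......
gen 19: .#....#..........#.....
gen 20: ..#....#..........#....
gen 21: ...#....#..........#...
gen 22: ....#....#..........#..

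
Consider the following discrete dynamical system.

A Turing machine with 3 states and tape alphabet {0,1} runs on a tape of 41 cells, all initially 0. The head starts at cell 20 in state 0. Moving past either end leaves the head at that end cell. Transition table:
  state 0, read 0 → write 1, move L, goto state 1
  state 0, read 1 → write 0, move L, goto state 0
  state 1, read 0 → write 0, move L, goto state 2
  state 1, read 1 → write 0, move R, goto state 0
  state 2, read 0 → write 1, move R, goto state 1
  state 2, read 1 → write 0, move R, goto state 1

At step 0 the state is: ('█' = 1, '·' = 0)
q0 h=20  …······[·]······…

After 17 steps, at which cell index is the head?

19

[0] q0 h=20  …······[·]······…
[1] q1 h=19  …······[·]█·····…
[2] q2 h=18  …······[·]·█····…
[3] q1 h=19  …·····█[·]█·····…
[4] q2 h=18  …······[█]·█····…
[5] q1 h=19  …······[·]█·····…
[6] q2 h=18  …······[·]·█····…
[7] q1 h=19  …·····█[·]█·····…
[8] q2 h=18  …······[█]·█····…
[9] q1 h=19  …······[·]█·····…
[10] q2 h=18  …······[·]·█····…
[11] q1 h=19  …·····█[·]█·····…
[12] q2 h=18  …······[█]·█····…
[13] q1 h=19  …······[·]█·····…
[14] q2 h=18  …······[·]·█····…
[15] q1 h=19  …·····█[·]█·····…
[16] q2 h=18  …······[█]·█····…
[17] q1 h=19  …······[·]█·····…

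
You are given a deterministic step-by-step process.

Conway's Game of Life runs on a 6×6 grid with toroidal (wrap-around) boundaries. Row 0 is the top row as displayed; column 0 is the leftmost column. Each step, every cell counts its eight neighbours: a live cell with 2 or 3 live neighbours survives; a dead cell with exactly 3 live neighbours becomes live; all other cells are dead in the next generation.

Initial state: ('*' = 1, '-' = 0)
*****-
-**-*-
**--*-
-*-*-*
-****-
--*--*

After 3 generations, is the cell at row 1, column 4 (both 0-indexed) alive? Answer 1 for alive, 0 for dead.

0

[0] *****-
-**-*-
**--*-
-*-*-*
-****-
--*--*
[1] *---*-
----*-
----*-
-----*
-*---*
-----*
[2] ----*-
---**-
----**
*---**
----**
----**
[3] ------
---*--
*-----
*--*--
---*--
---*--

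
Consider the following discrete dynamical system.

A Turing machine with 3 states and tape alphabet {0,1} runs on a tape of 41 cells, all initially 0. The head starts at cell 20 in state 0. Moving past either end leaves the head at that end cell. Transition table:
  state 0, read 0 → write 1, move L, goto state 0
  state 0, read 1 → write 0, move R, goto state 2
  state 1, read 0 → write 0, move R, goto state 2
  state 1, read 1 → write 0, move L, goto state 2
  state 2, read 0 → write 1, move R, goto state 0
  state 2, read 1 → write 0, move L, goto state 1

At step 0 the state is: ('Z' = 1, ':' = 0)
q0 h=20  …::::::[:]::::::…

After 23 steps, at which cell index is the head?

step 0: q0 h=20  …::::::[:]::::::…
step 1: q0 h=19  …::::::[:]Z:::::…
step 2: q0 h=18  …::::::[:]ZZ::::…
step 3: q0 h=17  …::::::[:]ZZZ:::…
step 4: q0 h=16  …::::::[:]ZZZZ::…
step 5: q0 h=15  …::::::[:]ZZZZZ:…
step 6: q0 h=14  …::::::[:]ZZZZZZ…
step 7: q0 h=13  …::::::[:]ZZZZZZ…
step 8: q0 h=12  …::::::[:]ZZZZZZ…
step 9: q0 h=11  …::::::[:]ZZZZZZ…
step 10: q0 h=10  …::::::[:]ZZZZZZ…
step 11: q0 h= 9  …::::::[:]ZZZZZZ…
step 12: q0 h= 8  …::::::[:]ZZZZZZ…
step 13: q0 h= 7  …::::::[:]ZZZZZZ…
step 14: q0 h= 6  |::::::[:]ZZZZZZ…
step 15: q0 h= 5  |:::::[:]ZZZZZZ…
step 16: q0 h= 4  |::::[:]ZZZZZZ…
step 17: q0 h= 3  |:::[:]ZZZZZZ…
step 18: q0 h= 2  |::[:]ZZZZZZ…
step 19: q0 h= 1  |:[:]ZZZZZZ…
step 20: q0 h= 0  |[:]ZZZZZZ…
step 21: q0 h= 0  |[Z]ZZZZZZ…
step 22: q2 h= 1  |:[Z]ZZZZZZ…
step 23: q1 h= 0  |[:]:ZZZZZ…

0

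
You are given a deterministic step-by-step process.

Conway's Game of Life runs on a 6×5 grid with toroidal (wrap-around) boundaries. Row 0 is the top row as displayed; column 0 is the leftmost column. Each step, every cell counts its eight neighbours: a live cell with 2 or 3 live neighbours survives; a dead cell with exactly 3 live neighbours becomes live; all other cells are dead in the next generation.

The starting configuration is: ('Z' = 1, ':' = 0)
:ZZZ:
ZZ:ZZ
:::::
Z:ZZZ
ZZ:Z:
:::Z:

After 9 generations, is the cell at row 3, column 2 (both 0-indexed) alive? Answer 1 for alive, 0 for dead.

0

[0] :ZZZ:
ZZ:ZZ
:::::
Z:ZZZ
ZZ:Z:
:::Z:
[1] :Z:::
ZZ:ZZ
:::::
Z:ZZ:
ZZ:::
Z::Z:
[2] :Z:Z:
ZZZ:Z
:::::
Z:Z:Z
Z::Z:
Z:Z:Z
[3] :::::
ZZZZZ
::Z::
ZZ:ZZ
::Z::
Z:Z::
[4] :::::
ZZZZZ
:::::
ZZ:ZZ
::Z::
:Z:::
[5] :::ZZ
ZZZZZ
:::::
ZZZZZ
::ZZZ
:::::
[6] :Z:::
ZZZ::
:::::
ZZ:::
:::::
::Z::
[7] Z::::
ZZZ::
::Z::
:::::
:Z:::
:::::
[8] Z::::
Z:Z::
::Z::
:::::
:::::
:::::
[9] :Z:::
:::::
:Z:::
:::::
:::::
:::::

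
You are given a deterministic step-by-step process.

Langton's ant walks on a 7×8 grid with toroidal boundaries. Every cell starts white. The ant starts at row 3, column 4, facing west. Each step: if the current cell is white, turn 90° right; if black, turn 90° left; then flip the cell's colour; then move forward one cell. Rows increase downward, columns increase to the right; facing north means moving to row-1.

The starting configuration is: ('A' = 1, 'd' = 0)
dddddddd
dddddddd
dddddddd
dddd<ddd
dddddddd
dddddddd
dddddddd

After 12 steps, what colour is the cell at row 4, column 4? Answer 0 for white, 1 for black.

0

0) dddddddd
dddddddd
dddddddd
dddd<ddd
dddddddd
dddddddd
dddddddd
1) dddddddd
dddddddd
dddd^ddd
ddddAddd
dddddddd
dddddddd
dddddddd
2) dddddddd
dddddddd
ddddA>dd
ddddAddd
dddddddd
dddddddd
dddddddd
3) dddddddd
dddddddd
ddddAAdd
ddddAvdd
dddddddd
dddddddd
dddddddd
4) dddddddd
dddddddd
ddddAAdd
dddd<Add
dddddddd
dddddddd
dddddddd
5) dddddddd
dddddddd
ddddAAdd
dddddAdd
ddddvddd
dddddddd
dddddddd
6) dddddddd
dddddddd
ddddAAdd
dddddAdd
ddd<Addd
dddddddd
dddddddd
7) dddddddd
dddddddd
ddddAAdd
ddd^dAdd
dddAAddd
dddddddd
dddddddd
8) dddddddd
dddddddd
ddddAAdd
dddA>Add
dddAAddd
dddddddd
dddddddd
9) dddddddd
dddddddd
ddddAAdd
dddAAAdd
dddAvddd
dddddddd
dddddddd
10) dddddddd
dddddddd
ddddAAdd
dddAAAdd
dddAd>dd
dddddddd
dddddddd
11) dddddddd
dddddddd
ddddAAdd
dddAAAdd
dddAdAdd
dddddvdd
dddddddd
12) dddddddd
dddddddd
ddddAAdd
dddAAAdd
dddAdAdd
dddd<Add
dddddddd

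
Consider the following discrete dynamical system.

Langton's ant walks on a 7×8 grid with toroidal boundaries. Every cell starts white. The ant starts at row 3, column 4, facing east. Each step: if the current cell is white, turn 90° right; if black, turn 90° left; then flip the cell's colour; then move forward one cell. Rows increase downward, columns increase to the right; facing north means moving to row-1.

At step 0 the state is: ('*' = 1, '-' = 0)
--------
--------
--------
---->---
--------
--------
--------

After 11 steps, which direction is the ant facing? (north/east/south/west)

north

k=0  --------
--------
--------
---->---
--------
--------
--------
k=1  --------
--------
--------
----*---
----v---
--------
--------
k=2  --------
--------
--------
----*---
---<*---
--------
--------
k=3  --------
--------
--------
---^*---
---**---
--------
--------
k=4  --------
--------
--------
---*>---
---**---
--------
--------
k=5  --------
--------
----^---
---*----
---**---
--------
--------
k=6  --------
--------
----*>--
---*----
---**---
--------
--------
k=7  --------
--------
----**--
---*-v--
---**---
--------
--------
k=8  --------
--------
----**--
---*<*--
---**---
--------
--------
k=9  --------
--------
----^*--
---***--
---**---
--------
--------
k=10  --------
--------
---<-*--
---***--
---**---
--------
--------
k=11  --------
---^----
---*-*--
---***--
---**---
--------
--------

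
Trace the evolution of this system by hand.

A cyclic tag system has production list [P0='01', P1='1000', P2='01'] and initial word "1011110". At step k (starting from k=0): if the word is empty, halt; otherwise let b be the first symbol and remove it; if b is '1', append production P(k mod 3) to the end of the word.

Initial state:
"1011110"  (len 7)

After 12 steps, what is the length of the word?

gen 0: "1011110"  (len 7)
gen 1: "01111001"  (len 8)
gen 2: "1111001"  (len 7)
gen 3: "11100101"  (len 8)
gen 4: "110010101"  (len 9)
gen 5: "100101011000"  (len 12)
gen 6: "0010101100001"  (len 13)
gen 7: "010101100001"  (len 12)
gen 8: "10101100001"  (len 11)
gen 9: "010110000101"  (len 12)
gen 10: "10110000101"  (len 11)
gen 11: "01100001011000"  (len 14)
gen 12: "1100001011000"  (len 13)

13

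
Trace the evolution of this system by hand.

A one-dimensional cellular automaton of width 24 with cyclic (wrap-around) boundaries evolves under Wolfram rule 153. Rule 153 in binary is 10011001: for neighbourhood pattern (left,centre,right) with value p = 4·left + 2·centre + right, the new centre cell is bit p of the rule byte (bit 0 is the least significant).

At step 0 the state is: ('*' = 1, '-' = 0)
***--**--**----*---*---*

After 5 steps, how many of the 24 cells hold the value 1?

20

[0] ***--**--**----*---*---*
[1] **-*-*-*-*-***--**--**-*
[2] *----------**-*-*-*-*--*
[3] -*********-*---------*-*
[4] -********---********----
[5] -*******-**-*******-****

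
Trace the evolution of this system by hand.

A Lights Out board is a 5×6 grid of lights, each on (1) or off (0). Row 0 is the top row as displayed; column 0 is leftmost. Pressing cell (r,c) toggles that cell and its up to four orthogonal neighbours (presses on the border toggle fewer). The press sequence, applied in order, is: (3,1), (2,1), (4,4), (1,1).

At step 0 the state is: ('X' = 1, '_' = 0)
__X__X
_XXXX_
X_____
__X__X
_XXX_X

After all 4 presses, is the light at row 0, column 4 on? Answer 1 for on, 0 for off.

0

0) __X__X
_XXXX_
X_____
__X__X
_XXX_X
1) __X__X
_XXXX_
XX____
XX___X
__XX_X
2) __X__X
__XXX_
__X___
X____X
__XX_X
3) __X__X
__XXX_
__X___
X___XX
__X_X_
4) _XX__X
XX_XX_
_XX___
X___XX
__X_X_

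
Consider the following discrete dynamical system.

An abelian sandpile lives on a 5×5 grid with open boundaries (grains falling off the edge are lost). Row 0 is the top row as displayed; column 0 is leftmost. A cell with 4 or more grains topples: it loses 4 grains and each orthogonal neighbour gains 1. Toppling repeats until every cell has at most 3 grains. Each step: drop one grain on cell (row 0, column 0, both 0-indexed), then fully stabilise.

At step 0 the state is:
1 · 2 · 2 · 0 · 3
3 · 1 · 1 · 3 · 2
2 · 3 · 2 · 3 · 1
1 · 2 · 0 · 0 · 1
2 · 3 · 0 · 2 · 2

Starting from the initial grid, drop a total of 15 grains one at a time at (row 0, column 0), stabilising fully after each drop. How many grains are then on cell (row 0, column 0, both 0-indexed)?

2

0) 1 · 2 · 2 · 0 · 3
3 · 1 · 1 · 3 · 2
2 · 3 · 2 · 3 · 1
1 · 2 · 0 · 0 · 1
2 · 3 · 0 · 2 · 2
1) 2 · 2 · 2 · 0 · 3
3 · 1 · 1 · 3 · 2
2 · 3 · 2 · 3 · 1
1 · 2 · 0 · 0 · 1
2 · 3 · 0 · 2 · 2
2) 3 · 2 · 2 · 0 · 3
3 · 1 · 1 · 3 · 2
2 · 3 · 2 · 3 · 1
1 · 2 · 0 · 0 · 1
2 · 3 · 0 · 2 · 2
3) 1 · 3 · 2 · 0 · 3
0 · 2 · 1 · 3 · 2
3 · 3 · 2 · 3 · 1
1 · 2 · 0 · 0 · 1
2 · 3 · 0 · 2 · 2
4) 2 · 3 · 2 · 0 · 3
0 · 2 · 1 · 3 · 2
3 · 3 · 2 · 3 · 1
1 · 2 · 0 · 0 · 1
2 · 3 · 0 · 2 · 2
5) 3 · 3 · 2 · 0 · 3
0 · 2 · 1 · 3 · 2
3 · 3 · 2 · 3 · 1
1 · 2 · 0 · 0 · 1
2 · 3 · 0 · 2 · 2
6) 1 · 0 · 3 · 0 · 3
1 · 3 · 1 · 3 · 2
3 · 3 · 2 · 3 · 1
1 · 2 · 0 · 0 · 1
2 · 3 · 0 · 2 · 2
7) 2 · 0 · 3 · 0 · 3
1 · 3 · 1 · 3 · 2
3 · 3 · 2 · 3 · 1
1 · 2 · 0 · 0 · 1
2 · 3 · 0 · 2 · 2
8) 3 · 0 · 3 · 0 · 3
1 · 3 · 1 · 3 · 2
3 · 3 · 2 · 3 · 1
1 · 2 · 0 · 0 · 1
2 · 3 · 0 · 2 · 2
9) 0 · 1 · 3 · 0 · 3
2 · 3 · 1 · 3 · 2
3 · 3 · 2 · 3 · 1
1 · 2 · 0 · 0 · 1
2 · 3 · 0 · 2 · 2
10) 1 · 1 · 3 · 0 · 3
2 · 3 · 1 · 3 · 2
3 · 3 · 2 · 3 · 1
1 · 2 · 0 · 0 · 1
2 · 3 · 0 · 2 · 2
11) 2 · 1 · 3 · 0 · 3
2 · 3 · 1 · 3 · 2
3 · 3 · 2 · 3 · 1
1 · 2 · 0 · 0 · 1
2 · 3 · 0 · 2 · 2
12) 3 · 1 · 3 · 0 · 3
2 · 3 · 1 · 3 · 2
3 · 3 · 2 · 3 · 1
1 · 2 · 0 · 0 · 1
2 · 3 · 0 · 2 · 2
13) 0 · 2 · 3 · 0 · 3
3 · 3 · 1 · 3 · 2
3 · 3 · 2 · 3 · 1
1 · 2 · 0 · 0 · 1
2 · 3 · 0 · 2 · 2
14) 1 · 2 · 3 · 0 · 3
3 · 3 · 1 · 3 · 2
3 · 3 · 2 · 3 · 1
1 · 2 · 0 · 0 · 1
2 · 3 · 0 · 2 · 2
15) 2 · 2 · 3 · 0 · 3
3 · 3 · 1 · 3 · 2
3 · 3 · 2 · 3 · 1
1 · 2 · 0 · 0 · 1
2 · 3 · 0 · 2 · 2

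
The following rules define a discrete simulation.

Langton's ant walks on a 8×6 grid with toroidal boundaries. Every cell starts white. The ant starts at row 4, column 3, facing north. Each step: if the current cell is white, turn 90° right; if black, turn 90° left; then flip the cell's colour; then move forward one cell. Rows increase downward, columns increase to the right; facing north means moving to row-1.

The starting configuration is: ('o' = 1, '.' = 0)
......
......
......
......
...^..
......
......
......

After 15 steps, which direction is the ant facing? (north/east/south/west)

east

t=0: ......
......
......
......
...^..
......
......
......
t=1: ......
......
......
......
...o>.
......
......
......
t=2: ......
......
......
......
...oo.
....v.
......
......
t=3: ......
......
......
......
...oo.
...<o.
......
......
t=4: ......
......
......
......
...^o.
...oo.
......
......
t=5: ......
......
......
......
..<.o.
...oo.
......
......
t=6: ......
......
......
..^...
..o.o.
...oo.
......
......
t=7: ......
......
......
..o>..
..o.o.
...oo.
......
......
t=8: ......
......
......
..oo..
..ovo.
...oo.
......
......
t=9: ......
......
......
..oo..
..<oo.
...oo.
......
......
t=10: ......
......
......
..oo..
...oo.
..voo.
......
......
t=11: ......
......
......
..oo..
...oo.
.<ooo.
......
......
t=12: ......
......
......
..oo..
.^.oo.
.oooo.
......
......
t=13: ......
......
......
..oo..
.o>oo.
.oooo.
......
......
t=14: ......
......
......
..oo..
.oooo.
.ovoo.
......
......
t=15: ......
......
......
..oo..
.oooo.
.o.>o.
......
......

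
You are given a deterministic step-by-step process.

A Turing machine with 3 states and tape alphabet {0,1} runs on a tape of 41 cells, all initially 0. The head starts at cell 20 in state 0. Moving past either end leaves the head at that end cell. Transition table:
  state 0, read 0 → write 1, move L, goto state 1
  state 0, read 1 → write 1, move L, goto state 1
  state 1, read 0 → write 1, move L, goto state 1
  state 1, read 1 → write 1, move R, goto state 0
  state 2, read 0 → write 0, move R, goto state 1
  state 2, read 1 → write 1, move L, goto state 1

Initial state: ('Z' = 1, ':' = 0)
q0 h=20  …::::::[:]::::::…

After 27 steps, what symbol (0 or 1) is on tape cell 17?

1

k=0  q0 h=20  …::::::[:]::::::…
k=1  q1 h=19  …::::::[:]Z:::::…
k=2  q1 h=18  …::::::[:]ZZ::::…
k=3  q1 h=17  …::::::[:]ZZZ:::…
k=4  q1 h=16  …::::::[:]ZZZZ::…
k=5  q1 h=15  …::::::[:]ZZZZZ:…
k=6  q1 h=14  …::::::[:]ZZZZZZ…
k=7  q1 h=13  …::::::[:]ZZZZZZ…
k=8  q1 h=12  …::::::[:]ZZZZZZ…
k=9  q1 h=11  …::::::[:]ZZZZZZ…
k=10  q1 h=10  …::::::[:]ZZZZZZ…
k=11  q1 h= 9  …::::::[:]ZZZZZZ…
k=12  q1 h= 8  …::::::[:]ZZZZZZ…
k=13  q1 h= 7  …::::::[:]ZZZZZZ…
k=14  q1 h= 6  |::::::[:]ZZZZZZ…
k=15  q1 h= 5  |:::::[:]ZZZZZZ…
k=16  q1 h= 4  |::::[:]ZZZZZZ…
k=17  q1 h= 3  |:::[:]ZZZZZZ…
k=18  q1 h= 2  |::[:]ZZZZZZ…
k=19  q1 h= 1  |:[:]ZZZZZZ…
k=20  q1 h= 0  |[:]ZZZZZZ…
k=21  q1 h= 0  |[Z]ZZZZZZ…
k=22  q0 h= 1  |Z[Z]ZZZZZZ…
k=23  q1 h= 0  |[Z]ZZZZZZ…
k=24  q0 h= 1  |Z[Z]ZZZZZZ…
k=25  q1 h= 0  |[Z]ZZZZZZ…
k=26  q0 h= 1  |Z[Z]ZZZZZZ…
k=27  q1 h= 0  |[Z]ZZZZZZ…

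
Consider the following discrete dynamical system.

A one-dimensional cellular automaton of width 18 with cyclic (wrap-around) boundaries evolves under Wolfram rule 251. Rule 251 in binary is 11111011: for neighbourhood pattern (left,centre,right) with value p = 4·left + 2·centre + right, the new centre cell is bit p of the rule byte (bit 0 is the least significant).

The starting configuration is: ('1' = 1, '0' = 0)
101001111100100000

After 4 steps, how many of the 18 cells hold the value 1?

18

step 0: 101001111100100000
step 1: 010111111111011111
step 2: 101111111111111111
step 3: 111111111111111111
step 4: 111111111111111111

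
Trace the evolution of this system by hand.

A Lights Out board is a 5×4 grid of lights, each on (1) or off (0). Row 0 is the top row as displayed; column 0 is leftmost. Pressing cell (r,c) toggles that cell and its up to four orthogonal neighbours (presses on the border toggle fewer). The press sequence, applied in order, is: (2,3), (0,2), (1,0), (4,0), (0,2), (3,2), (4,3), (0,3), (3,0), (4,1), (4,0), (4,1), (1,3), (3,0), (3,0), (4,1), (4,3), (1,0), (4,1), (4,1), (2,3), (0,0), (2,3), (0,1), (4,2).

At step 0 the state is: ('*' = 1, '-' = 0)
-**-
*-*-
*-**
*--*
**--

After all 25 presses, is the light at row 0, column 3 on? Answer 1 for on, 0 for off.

gen 0: -**-
*-*-
*-**
*--*
**--
gen 1: -**-
*-**
*---
*---
**--
gen 2: ---*
*--*
*---
*---
**--
gen 3: *--*
-*-*
----
*---
**--
gen 4: *--*
-*-*
----
----
----
gen 5: ***-
-***
----
----
----
gen 6: ***-
-***
--*-
-***
--*-
gen 7: ***-
-***
--*-
-**-
---*
gen 8: **-*
-**-
--*-
-**-
---*
gen 9: **-*
-**-
*-*-
*-*-
*--*
gen 10: **-*
-**-
*-*-
***-
-***
gen 11: **-*
-**-
*-*-
-**-
*-**
gen 12: **-*
-**-
*-*-
--*-
-*-*
gen 13: **--
-*-*
*-**
--*-
-*-*
gen 14: **--
-*-*
--**
***-
**-*
gen 15: **--
-*-*
*-**
--*-
-*-*
gen 16: **--
-*-*
*-**
-**-
*-**
gen 17: **--
-*-*
*-**
-***
*---
gen 18: -*--
*--*
--**
-***
*---
gen 19: -*--
*--*
--**
--**
-**-
gen 20: -*--
*--*
--**
-***
*---
gen 21: -*--
*---
----
-**-
*---
gen 22: *---
----
----
-**-
*---
gen 23: *---
---*
--**
-***
*---
gen 24: -**-
-*-*
--**
-***
*---
gen 25: -**-
-*-*
--**
-*-*
****

0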